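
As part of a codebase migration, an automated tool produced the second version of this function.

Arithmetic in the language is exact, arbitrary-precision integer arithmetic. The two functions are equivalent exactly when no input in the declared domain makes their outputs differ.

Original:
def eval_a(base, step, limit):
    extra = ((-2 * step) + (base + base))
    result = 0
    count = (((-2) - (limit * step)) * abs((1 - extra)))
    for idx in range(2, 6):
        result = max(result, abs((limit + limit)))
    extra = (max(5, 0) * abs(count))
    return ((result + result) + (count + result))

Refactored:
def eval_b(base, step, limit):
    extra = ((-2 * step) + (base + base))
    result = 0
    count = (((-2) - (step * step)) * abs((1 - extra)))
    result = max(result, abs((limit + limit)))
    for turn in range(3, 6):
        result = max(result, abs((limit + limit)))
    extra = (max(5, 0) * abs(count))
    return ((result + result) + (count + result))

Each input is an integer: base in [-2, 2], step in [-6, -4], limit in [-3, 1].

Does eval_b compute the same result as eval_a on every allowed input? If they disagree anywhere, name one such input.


Try base=-2, step=-6, limit=-3.
eval_a: extra := 8 | result := 0 | count := -140 | iter idx=2: | result := 6 | iter idx=3: | result := 6 | iter idx=4: | result := 6 | iter idx=5: | result := 6 | extra := 700 | result -122
eval_b: extra := 8 | result := 0 | count := -266 | result := 6 | iter turn=3: | result := 6 | iter turn=4: | result := 6 | iter turn=5: | result := 6 | extra := 1330 | result -248
-122 != -248, so the rewrite changes behavior.
verdict: not equivalent; witness: base=-2, step=-6, limit=-3


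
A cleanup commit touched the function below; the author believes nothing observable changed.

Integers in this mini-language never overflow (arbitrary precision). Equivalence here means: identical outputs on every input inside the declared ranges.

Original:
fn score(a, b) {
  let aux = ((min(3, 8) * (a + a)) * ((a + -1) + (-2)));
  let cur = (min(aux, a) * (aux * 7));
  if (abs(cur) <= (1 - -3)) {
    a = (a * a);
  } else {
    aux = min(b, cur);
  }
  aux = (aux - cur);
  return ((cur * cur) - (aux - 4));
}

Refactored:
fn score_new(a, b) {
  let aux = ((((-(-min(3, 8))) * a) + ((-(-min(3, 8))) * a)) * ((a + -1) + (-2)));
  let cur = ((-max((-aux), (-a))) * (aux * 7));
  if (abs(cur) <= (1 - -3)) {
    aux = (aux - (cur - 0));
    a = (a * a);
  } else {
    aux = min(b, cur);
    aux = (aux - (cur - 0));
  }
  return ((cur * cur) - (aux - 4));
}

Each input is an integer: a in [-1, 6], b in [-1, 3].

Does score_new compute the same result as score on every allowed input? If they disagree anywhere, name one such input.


Behavior is preserved: although arithmetic usage differs, plus constant usage differs, plus statement counts differ, plus min/max/abs usage differs, the outputs never diverge.
One worked example (a=5, b=0) — score: aux becomes 60; next cur becomes 2100; next (abs(cur) <= (1 - -3)) evaluates to false; next aux becomes 0; next aux becomes -2100; next final value 4412104; score_new: aux becomes 60; next cur becomes 2100; next (abs(cur) <= (1 - -3)) evaluates to false; next aux becomes 0; next aux becomes -2100; next final value 4412104; agreement on 4412104.
Every one of the 40 inputs gives matching results.
verdict: equivalent


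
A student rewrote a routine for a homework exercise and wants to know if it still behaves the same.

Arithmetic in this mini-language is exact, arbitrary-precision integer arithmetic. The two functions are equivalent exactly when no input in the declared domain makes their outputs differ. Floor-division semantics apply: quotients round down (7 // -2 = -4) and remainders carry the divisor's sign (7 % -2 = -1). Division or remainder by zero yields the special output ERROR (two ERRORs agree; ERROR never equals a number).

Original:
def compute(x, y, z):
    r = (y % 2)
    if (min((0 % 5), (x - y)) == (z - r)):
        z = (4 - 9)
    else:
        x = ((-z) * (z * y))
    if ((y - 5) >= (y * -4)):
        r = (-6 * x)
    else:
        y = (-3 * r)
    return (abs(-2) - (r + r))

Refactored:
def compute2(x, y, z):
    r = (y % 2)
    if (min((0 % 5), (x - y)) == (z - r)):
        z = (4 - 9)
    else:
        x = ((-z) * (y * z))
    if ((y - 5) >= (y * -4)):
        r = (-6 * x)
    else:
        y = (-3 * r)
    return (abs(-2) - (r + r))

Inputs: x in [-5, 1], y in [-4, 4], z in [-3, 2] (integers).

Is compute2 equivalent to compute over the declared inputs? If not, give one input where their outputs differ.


Comparing the listings, the differences include: same computation, different form.
One worked example (x=-3, y=-2, z=-1) — compute: r becomes 0; next (min((0 % 5), (x - y)) == (z - r)) evaluates to true; next z becomes -5; next ((y - 5) >= (y * -4)) evaluates to false; next y becomes 0; next final value 2; compute2: r becomes 0; next (min((0 % 5), (x - y)) == (z - r)) evaluates to true; next z becomes -5; next ((y - 5) >= (y * -4)) evaluates to false; next y becomes 0; next final value 2; agreement on 2.
Checked all 378 inputs in the declared domain: the outputs agree on every one.
verdict: equivalent


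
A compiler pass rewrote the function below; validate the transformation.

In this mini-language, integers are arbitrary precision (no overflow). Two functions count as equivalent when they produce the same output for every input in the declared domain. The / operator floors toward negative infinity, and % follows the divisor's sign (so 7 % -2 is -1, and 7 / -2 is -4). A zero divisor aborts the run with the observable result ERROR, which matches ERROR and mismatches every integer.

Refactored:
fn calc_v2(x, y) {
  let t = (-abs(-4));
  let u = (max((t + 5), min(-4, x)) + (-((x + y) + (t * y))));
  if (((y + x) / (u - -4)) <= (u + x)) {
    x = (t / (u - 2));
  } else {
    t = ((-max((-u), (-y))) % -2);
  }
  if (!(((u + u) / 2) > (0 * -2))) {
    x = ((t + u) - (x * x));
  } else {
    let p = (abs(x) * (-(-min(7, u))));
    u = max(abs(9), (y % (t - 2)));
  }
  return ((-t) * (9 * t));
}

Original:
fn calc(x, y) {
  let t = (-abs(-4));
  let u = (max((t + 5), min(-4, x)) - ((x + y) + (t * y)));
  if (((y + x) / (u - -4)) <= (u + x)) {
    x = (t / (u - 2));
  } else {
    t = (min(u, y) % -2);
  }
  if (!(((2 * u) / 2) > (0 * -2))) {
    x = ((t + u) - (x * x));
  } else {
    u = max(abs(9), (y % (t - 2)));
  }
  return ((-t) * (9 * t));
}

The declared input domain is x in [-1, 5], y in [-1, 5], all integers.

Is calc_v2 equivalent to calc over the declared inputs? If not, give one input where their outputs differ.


Side by side, the visible changes include: min/max/abs usage differs, plus constant usage differs, plus local variable names differ, plus arithmetic usage differs, plus statement counts differ.
Tracing x=1, y=5: calc: t=-4, then u=15, then (((y + x) / (u - -4)) <= (u + x)) is true, then x=-1, then (!(((2 * u) / 2) > (0 * -2))) is false, then u=9, then returns -144 | calc_v2: t=-4, then u=15, then (((y + x) / (u - -4)) <= (u + x)) is true, then x=-1, then (!(((u + u) / 2) > (0 * -2))) is false, then p=7, then u=9, then returns -144 — matching result -144.
Across all 49 domain points the two functions coincide.
verdict: equivalent


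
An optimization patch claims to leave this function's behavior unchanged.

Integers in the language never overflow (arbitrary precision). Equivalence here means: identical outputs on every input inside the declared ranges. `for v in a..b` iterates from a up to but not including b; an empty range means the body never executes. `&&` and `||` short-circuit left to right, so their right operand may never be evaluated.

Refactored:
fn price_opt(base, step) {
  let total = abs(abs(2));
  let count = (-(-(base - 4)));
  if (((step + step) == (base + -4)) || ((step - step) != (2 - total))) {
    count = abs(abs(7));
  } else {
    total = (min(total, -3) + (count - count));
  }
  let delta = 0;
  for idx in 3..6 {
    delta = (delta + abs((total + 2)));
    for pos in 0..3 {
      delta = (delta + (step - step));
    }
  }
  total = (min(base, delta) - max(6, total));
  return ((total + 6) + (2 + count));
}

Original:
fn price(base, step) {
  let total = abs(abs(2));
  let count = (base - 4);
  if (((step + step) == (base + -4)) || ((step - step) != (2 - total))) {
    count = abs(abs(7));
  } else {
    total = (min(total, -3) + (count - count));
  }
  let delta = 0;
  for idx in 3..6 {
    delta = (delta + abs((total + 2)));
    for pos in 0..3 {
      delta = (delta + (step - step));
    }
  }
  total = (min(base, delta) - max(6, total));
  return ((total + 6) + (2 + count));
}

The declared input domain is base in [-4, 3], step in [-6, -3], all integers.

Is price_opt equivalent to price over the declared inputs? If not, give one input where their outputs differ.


Side by side, the visible changes include: same computation, different form.
Spot check at base=2, step=-6 — price: total becomes 2; next count becomes -2; next (((step + step) == (base + -4)) || ((step - step) != (2 - total))) evaluates to false; next total becomes -3; next delta becomes 0; next at idx=3:; next delta becomes 1; next at pos=0:; next delta becomes 1; next at pos=1:; next delta becomes 1; next at pos=2:; next delta becomes 1; next at idx=4:; next delta becomes 2; next at pos=0:; next delta becomes 2; next at pos=1:; next delta becomes 2; next at pos=2:; next delta becomes 2; next at idx=5:; next delta becomes 3; next at pos=0:; next delta becomes 3; next at pos=1:; next delta becomes 3; next at pos=2:; next delta becomes 3; next total becomes -4; next final value 2. price_opt: total becomes 2; next count becomes -2; next (((step + step) == (base + -4)) || ((step - step) != (2 - total))) evaluates to false; next total becomes -3; next delta becomes 0; next at idx=3:; next delta becomes 1; next at pos=0:; next delta becomes 1; next at pos=1:; next delta becomes 1; next at pos=2:; next delta becomes 1; next at idx=4:; next delta becomes 2; next at pos=0:; next delta becomes 2; next at pos=1:; next delta becomes 2; next at pos=2:; next delta becomes 2; next at idx=5:; next delta becomes 3; next at pos=0:; next delta becomes 3; next at pos=1:; next delta becomes 3; next at pos=2:; next delta becomes 3; next total becomes -4; next final value 2. Both give 2.
Sweeping the whole domain (32 inputs) finds no disagreement.
verdict: equivalent


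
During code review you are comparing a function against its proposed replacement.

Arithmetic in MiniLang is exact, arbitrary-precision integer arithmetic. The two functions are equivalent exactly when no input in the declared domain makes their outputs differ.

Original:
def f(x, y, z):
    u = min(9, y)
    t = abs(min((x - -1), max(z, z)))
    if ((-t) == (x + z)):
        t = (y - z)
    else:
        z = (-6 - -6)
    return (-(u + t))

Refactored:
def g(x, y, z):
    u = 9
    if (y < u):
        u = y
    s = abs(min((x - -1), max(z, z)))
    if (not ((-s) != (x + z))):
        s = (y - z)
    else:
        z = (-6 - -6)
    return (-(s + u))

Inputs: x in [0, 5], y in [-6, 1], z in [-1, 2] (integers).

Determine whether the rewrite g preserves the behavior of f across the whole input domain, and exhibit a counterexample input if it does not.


The two versions differ — the changes include statement counts differ; and local variable names differ; and branching structure differs; and boolean connective usage differs; and min/max/abs usage differs; and comparison usage differs.
As a probe, take x=0, y=1, z=0: f runs u = 1; t = 0; ((-t) == (x + z)) -> true; t = 1; return -2; g runs u = 9; (y < u) -> true; u = 1; s = 0; (not ((-s) != (x + z))) -> true; s = 1; return -2; both end at -2.
Sweeping the whole domain (192 inputs) finds no disagreement.
verdict: equivalent


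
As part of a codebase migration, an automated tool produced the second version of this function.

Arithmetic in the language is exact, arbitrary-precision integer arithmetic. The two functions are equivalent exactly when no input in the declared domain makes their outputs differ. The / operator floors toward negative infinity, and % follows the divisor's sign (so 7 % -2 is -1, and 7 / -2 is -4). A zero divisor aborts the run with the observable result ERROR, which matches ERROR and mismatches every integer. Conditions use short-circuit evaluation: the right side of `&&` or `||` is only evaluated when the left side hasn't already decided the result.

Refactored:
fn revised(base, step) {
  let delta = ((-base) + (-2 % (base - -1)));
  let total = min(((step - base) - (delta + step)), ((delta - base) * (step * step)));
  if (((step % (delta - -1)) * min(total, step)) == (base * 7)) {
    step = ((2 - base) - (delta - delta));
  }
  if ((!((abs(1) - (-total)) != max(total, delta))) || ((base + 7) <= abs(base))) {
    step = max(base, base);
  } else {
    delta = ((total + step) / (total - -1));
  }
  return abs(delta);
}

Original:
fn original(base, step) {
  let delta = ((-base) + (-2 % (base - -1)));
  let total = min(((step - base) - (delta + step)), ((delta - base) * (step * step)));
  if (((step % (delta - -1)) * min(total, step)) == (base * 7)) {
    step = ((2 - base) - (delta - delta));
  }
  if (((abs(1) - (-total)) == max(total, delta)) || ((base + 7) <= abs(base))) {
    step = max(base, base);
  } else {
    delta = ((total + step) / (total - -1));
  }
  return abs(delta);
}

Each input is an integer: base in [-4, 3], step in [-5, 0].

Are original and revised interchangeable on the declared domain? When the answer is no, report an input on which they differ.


Although comparison usage differs, plus boolean connective usage differs, 48/48 inputs agree.
verdict: equivalent


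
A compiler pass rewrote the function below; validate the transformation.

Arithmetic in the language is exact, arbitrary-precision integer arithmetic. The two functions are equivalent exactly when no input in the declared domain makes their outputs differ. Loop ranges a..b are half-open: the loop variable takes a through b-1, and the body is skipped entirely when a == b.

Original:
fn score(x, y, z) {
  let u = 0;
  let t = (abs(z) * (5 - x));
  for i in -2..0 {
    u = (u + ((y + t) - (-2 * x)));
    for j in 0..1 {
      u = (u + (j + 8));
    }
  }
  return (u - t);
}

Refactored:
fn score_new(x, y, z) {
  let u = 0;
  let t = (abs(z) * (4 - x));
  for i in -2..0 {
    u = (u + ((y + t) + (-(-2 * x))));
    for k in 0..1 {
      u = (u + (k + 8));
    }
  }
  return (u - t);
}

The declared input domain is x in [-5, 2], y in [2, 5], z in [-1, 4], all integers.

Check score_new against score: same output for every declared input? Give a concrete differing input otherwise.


These are not equivalent — on x=-5, y=2, z=-1 the outputs split (10 vs 9).
score: u=0, then t=10, then (i=-2), then u=2, then (j=0), then u=10, then (i=-1), then u=12, then (j=0), then u=20, then returns 10
score_new: u=0, then t=9, then (i=-2), then u=1, then (k=0), then u=9, then (i=-1), then u=10, then (k=0), then u=18, then returns 9
verdict: not equivalent; witness: x=-5, y=2, z=-1


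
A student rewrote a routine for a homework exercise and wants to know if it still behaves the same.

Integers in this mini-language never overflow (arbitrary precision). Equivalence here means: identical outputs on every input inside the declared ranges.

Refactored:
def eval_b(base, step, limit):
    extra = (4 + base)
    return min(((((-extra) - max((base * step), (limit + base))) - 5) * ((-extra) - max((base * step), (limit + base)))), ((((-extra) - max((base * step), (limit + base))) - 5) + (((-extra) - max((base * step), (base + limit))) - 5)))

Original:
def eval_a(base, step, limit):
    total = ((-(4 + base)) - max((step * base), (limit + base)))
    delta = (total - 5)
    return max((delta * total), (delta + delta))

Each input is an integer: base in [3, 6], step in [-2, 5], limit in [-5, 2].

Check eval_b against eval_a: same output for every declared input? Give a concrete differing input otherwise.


Take base=3, step=-2, limit=-5.
eval_a: total = -5; delta = -10; return 50
eval_b: extra = 7; return -20
50 against -20: the behavior changed.
verdict: not equivalent; witness: base=3, step=-2, limit=-5


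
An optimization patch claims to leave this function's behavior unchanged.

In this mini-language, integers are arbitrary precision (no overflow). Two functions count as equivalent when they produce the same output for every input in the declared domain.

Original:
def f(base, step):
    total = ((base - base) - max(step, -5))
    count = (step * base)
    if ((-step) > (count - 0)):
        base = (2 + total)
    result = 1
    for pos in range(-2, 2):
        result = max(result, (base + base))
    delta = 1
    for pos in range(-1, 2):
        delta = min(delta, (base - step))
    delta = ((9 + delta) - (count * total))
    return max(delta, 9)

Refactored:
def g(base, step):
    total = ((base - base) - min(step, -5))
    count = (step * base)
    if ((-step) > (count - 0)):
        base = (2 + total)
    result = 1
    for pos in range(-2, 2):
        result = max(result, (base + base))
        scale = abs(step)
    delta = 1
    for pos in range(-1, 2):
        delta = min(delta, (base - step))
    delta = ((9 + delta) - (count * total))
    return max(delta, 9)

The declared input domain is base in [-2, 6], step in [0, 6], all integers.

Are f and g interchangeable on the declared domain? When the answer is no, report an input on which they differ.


These are not equivalent — on base=-2, step=1 the outputs split (9 vs 20).
f: total := -1 | count := -2 | ((-step) > (count - 0)): true | base := 1 | result := 1 | iter pos=-2: | result := 2 | iter pos=-1: | result := 2 | iter pos=0: | result := 2 | iter pos=1: | result := 2 | delta := 1 | iter pos=-1: | delta := 0 | iter pos=0: | delta := 0 | iter pos=1: | delta := 0 | delta := 7 | result 9
g: total := 5 | count := -2 | ((-step) > (count - 0)): true | base := 7 | result := 1 | iter pos=-2: | result := 14 | scale := 1 | iter pos=-1: | result := 14 | scale := 1 | iter pos=0: | result := 14 | scale := 1 | iter pos=1: | result := 14 | scale := 1 | delta := 1 | iter pos=-1: | delta := 1 | iter pos=0: | delta := 1 | iter pos=1: | delta := 1 | delta := 20 | result 20
verdict: not equivalent; witness: base=-2, step=1


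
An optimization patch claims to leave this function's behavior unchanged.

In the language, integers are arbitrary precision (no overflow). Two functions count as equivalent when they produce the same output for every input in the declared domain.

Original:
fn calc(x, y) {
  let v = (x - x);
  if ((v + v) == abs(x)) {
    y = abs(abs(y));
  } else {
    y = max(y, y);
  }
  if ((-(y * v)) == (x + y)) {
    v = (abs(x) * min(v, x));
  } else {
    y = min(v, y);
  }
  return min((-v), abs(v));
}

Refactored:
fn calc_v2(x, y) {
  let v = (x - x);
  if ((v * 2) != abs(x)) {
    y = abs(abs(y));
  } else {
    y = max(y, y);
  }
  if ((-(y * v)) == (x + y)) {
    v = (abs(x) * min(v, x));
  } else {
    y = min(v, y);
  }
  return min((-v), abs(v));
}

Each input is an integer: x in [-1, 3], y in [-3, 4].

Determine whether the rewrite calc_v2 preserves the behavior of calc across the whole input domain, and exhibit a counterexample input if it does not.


Try x=-1, y=-1.
calc: v = 0; ((v + v) == abs(x)) -> false; y = -1; ((-(y * v)) == (x + y)) -> false; y = -1; return 0
calc_v2: v = 0; ((v * 2) != abs(x)) -> true; y = 1; ((-(y * v)) == (x + y)) -> true; v = -1; return 1
0 != 1, so the rewrite changes behavior.
verdict: not equivalent; witness: x=-1, y=-1


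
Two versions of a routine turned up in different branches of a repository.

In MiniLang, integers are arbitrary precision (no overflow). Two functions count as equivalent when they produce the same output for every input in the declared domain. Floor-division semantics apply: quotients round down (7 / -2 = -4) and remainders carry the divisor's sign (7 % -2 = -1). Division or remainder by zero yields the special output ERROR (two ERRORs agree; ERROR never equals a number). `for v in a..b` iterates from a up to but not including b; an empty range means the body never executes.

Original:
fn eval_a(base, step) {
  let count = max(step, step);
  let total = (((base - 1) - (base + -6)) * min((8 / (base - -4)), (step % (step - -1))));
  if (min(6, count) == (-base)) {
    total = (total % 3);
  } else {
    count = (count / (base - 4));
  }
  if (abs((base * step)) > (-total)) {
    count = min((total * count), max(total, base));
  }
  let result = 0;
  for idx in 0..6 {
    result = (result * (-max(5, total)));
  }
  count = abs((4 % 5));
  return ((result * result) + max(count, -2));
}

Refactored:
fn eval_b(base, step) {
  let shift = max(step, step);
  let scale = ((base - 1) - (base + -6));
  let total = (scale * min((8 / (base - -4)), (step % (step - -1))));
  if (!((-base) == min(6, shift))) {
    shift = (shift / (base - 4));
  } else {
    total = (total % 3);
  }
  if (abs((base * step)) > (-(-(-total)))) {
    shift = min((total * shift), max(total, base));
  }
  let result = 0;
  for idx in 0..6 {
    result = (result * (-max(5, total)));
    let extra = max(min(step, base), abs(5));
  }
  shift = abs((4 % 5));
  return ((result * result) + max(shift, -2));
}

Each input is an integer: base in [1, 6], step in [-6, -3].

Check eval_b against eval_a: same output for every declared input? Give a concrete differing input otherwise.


Reading the diff, among the changes: local variable names differ, and boolean connective usage differs, and constant usage differs, and statement counts differ, and min/max/abs usage differs.
Spot check at base=3, step=-6 — eval_a: count = -6; total = -5; (min(6, count) == (-base)) -> false; count = 6; (abs((base * step)) > (-total)) -> true; count = -30; result = 0; [idx=0]; result = 0; [idx=1]; result = 0; [idx=2]; result = 0; [idx=3]; result = 0; [idx=4]; result = 0; [idx=5]; result = 0; count = 4; return 4. eval_b: shift = -6; scale = 5; total = -5; (!((-base) == min(6, shift))) -> true; shift = 6; (abs((base * step)) > (-(-(-total)))) -> true; shift = -30; result = 0; [idx=0]; result = 0; extra = 5; [idx=1]; result = 0; extra = 5; [idx=2]; result = 0; extra = 5; [idx=3]; result = 0; extra = 5; [idx=4]; result = 0; extra = 5; [idx=5]; result = 0; extra = 5; shift = 4; return 4. Both give 4.
Checked all 24 inputs in the declared domain: the outputs agree on every one.
verdict: equivalent


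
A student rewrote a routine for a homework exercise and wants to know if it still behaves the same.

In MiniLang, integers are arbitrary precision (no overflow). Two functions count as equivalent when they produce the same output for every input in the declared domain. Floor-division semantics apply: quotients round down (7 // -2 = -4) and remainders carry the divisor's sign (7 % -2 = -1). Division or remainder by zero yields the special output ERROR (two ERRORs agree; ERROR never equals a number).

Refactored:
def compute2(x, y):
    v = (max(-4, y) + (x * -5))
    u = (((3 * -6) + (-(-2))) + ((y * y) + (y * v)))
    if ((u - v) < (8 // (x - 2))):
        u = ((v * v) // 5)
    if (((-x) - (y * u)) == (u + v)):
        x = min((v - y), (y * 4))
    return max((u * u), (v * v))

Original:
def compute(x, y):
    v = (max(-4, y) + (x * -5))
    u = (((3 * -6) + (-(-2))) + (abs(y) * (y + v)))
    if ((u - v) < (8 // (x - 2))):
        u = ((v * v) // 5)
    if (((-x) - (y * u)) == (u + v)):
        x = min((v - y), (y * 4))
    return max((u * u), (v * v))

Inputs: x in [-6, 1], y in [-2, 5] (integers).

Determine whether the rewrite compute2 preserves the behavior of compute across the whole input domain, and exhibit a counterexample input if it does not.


x=-6, y=-2 yields 1296 from compute but 24336 from compute2.
verdict: not equivalent; witness: x=-6, y=-2


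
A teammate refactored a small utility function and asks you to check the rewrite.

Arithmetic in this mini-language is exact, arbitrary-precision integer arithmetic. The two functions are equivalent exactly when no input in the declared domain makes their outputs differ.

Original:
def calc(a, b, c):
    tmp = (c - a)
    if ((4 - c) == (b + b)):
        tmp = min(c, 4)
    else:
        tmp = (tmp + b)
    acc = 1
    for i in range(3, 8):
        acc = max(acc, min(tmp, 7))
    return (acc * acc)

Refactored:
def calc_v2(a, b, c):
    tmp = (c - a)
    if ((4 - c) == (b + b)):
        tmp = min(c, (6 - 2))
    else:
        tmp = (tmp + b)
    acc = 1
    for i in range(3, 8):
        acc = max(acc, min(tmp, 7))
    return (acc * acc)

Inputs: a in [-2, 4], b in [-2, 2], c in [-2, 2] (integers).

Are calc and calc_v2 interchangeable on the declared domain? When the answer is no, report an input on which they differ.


Reading the diff, among the changes: arithmetic usage differs, plus constant usage differs.
Tracing a=-2, b=2, c=1: calc: tmp becomes 3; next ((4 - c) == (b + b)) evaluates to false; next tmp becomes 5; next acc becomes 1; next at i=3:; next acc becomes 5; next at i=4:; next acc becomes 5; next at i=5:; next acc becomes 5; next at i=6:; next acc becomes 5; next at i=7:; next acc becomes 5; next final value 25 | calc_v2: tmp becomes 3; next ((4 - c) == (b + b)) evaluates to false; next tmp becomes 5; next acc becomes 1; next at i=3:; next acc becomes 5; next at i=4:; next acc becomes 5; next at i=5:; next acc becomes 5; next at i=6:; next acc becomes 5; next at i=7:; next acc becomes 5; next final value 25 — matching result 25.
Sweeping the whole domain (175 inputs) finds no disagreement.
verdict: equivalent


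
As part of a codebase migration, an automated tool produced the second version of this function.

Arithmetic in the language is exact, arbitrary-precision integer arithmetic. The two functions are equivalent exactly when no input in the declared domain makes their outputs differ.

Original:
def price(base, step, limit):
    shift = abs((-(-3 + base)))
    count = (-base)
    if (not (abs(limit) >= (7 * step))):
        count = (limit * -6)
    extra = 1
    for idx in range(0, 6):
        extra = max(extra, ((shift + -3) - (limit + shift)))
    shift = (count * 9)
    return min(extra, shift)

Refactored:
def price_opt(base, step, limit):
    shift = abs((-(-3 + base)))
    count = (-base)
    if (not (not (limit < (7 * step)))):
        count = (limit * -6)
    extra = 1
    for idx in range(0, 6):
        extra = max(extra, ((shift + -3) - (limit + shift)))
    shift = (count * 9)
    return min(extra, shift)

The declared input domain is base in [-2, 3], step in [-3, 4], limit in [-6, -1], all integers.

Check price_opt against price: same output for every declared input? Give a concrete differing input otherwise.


There is a counterexample at base=0, step=0, limit=-6: 0 on one side, 3 on the other.
price: shift = 3; count = 0; (not (abs(limit) >= (7 * step))) -> false; extra = 1; [idx=0]; extra = 3; [idx=1]; extra = 3; [idx=2]; extra = 3; [idx=3]; extra = 3; [idx=4]; extra = 3; [idx=5]; extra = 3; shift = 0; return 0
price_opt: shift = 3; count = 0; (not (not (limit < (7 * step)))) -> true; count = 36; extra = 1; [idx=0]; extra = 3; [idx=1]; extra = 3; [idx=2]; extra = 3; [idx=3]; extra = 3; [idx=4]; extra = 3; [idx=5]; extra = 3; shift = 324; return 3
verdict: not equivalent; witness: base=0, step=0, limit=-6


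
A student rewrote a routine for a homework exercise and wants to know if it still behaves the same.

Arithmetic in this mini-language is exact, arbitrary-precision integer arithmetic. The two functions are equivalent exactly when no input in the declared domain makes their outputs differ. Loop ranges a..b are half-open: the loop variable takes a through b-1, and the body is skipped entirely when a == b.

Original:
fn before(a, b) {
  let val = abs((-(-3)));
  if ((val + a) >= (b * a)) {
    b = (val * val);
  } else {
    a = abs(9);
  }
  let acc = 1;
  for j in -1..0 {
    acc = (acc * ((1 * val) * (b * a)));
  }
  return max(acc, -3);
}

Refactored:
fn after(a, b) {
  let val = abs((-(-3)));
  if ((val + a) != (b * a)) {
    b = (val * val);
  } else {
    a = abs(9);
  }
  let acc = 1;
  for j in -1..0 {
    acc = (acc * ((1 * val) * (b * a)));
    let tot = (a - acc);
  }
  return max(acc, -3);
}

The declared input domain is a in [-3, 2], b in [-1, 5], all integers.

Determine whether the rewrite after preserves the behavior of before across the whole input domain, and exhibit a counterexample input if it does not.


On input a=-3, b=0, before returns -3 while after returns 0.
verdict: not equivalent; witness: a=-3, b=0


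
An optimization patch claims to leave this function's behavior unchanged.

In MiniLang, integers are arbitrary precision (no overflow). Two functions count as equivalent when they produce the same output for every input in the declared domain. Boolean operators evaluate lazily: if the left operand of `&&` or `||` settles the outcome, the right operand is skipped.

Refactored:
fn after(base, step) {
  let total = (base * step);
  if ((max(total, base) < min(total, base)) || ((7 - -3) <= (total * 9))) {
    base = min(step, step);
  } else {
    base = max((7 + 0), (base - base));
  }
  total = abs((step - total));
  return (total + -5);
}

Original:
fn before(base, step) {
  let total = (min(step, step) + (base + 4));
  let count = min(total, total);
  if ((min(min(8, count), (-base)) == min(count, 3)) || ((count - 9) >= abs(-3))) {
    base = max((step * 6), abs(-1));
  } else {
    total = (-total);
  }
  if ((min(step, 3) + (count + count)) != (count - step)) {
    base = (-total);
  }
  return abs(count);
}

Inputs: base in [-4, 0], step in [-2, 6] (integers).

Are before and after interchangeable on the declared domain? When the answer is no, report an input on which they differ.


Not equivalent: base=-4, step=-2 separates them (2 vs 5).
before: total := -2 | count := -2 | ((min(min(8, count), (-base)) == min(count, 3)) || ((count - 9) >= abs(-3))): true | base := 1 | ((min(step, 3) + (count + count)) != (count - step)): true | base := 2 | result 2
after: total := 8 | ((max(total, base) < min(total, base)) || ((7 - -3) <= (total * 9))): true | base := -2 | total := 10 | result 5
verdict: not equivalent; witness: base=-4, step=-2


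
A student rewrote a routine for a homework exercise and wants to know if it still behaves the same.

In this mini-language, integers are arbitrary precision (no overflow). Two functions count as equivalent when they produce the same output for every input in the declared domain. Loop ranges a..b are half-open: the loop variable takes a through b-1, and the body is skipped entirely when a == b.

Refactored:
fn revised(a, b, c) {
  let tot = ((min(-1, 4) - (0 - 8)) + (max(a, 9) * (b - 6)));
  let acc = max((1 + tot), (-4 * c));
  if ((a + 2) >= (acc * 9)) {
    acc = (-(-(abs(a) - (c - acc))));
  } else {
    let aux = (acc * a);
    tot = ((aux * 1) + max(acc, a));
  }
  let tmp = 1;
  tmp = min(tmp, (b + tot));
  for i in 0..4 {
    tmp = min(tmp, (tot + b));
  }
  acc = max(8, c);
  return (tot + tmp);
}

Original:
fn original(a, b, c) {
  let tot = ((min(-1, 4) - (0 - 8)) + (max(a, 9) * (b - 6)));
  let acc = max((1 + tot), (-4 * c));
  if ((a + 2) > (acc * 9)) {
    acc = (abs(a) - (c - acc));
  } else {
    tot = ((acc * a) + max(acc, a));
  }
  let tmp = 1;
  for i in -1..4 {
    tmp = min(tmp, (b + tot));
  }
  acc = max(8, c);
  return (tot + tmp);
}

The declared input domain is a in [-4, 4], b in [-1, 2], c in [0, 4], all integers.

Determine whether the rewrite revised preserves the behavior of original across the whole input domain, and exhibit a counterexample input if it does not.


Evaluate both at a=-2, b=-1, c=0.
original: tot = -56; acc = 0; ((a + 2) > (acc * 9)) -> false; tot = 0; tmp = 1; [i=-1]; tmp = -1; [i=0]; tmp = -1; [i=1]; tmp = -1; [i=2]; tmp = -1; [i=3]; tmp = -1; acc = 8; return -1
revised: tot = -56; acc = 0; ((a + 2) >= (acc * 9)) -> true; acc = 2; tmp = 1; tmp = -57; [i=0]; tmp = -57; [i=1]; tmp = -57; [i=2]; tmp = -57; [i=3]; tmp = -57; acc = 8; return -113
-1 against -113: the behavior changed.
verdict: not equivalent; witness: a=-2, b=-1, c=0


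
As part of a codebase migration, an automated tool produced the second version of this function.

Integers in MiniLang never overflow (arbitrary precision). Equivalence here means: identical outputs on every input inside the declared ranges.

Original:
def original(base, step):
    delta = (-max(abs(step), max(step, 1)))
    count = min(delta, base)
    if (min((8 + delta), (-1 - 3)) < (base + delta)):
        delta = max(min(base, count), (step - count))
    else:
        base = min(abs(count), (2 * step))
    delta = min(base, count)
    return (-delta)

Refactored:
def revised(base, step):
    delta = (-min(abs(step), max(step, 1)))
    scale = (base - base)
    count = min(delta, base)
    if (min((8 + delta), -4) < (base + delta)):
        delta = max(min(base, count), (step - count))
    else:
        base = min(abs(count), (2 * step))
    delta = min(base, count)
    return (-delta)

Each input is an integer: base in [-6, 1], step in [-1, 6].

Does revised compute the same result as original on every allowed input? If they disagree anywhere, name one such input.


base=0, step=0 yields 1 from original but 0 from revised.
verdict: not equivalent; witness: base=0, step=0


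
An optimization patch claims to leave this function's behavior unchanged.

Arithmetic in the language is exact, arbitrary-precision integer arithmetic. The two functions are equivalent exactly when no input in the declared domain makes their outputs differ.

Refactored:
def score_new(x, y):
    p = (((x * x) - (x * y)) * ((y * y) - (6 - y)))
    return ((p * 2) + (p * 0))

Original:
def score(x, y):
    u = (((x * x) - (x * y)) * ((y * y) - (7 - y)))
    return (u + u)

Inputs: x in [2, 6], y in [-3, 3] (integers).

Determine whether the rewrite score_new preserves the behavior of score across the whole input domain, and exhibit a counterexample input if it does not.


Try x=2, y=-3.
score: u = -10; return -20
score_new: p = 0; return 0
-20 against 0: the behavior changed.
verdict: not equivalent; witness: x=2, y=-3


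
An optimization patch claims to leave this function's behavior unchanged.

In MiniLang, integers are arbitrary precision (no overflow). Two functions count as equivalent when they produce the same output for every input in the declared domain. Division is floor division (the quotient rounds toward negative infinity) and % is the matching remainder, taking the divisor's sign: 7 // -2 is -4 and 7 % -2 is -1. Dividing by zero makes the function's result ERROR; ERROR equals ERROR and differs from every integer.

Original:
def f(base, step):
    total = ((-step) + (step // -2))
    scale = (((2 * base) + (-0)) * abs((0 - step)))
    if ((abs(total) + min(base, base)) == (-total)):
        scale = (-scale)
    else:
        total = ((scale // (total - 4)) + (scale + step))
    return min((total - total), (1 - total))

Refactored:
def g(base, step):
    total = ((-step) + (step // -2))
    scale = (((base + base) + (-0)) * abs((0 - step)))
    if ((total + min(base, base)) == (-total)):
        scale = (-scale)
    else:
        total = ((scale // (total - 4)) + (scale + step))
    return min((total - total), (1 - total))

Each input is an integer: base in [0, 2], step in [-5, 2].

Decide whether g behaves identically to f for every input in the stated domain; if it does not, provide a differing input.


Consider the input base=0, step=2.
f: total=-3, then scale=0, then ((abs(total) + min(base, base)) == (-total)) is true, then scale=0, then returns 0
g: total=-3, then scale=0, then ((total + min(base, base)) == (-total)) is false, then total=2, then returns -1
0 != -1, so the rewrite changes behavior.
verdict: not equivalent; witness: base=0, step=2


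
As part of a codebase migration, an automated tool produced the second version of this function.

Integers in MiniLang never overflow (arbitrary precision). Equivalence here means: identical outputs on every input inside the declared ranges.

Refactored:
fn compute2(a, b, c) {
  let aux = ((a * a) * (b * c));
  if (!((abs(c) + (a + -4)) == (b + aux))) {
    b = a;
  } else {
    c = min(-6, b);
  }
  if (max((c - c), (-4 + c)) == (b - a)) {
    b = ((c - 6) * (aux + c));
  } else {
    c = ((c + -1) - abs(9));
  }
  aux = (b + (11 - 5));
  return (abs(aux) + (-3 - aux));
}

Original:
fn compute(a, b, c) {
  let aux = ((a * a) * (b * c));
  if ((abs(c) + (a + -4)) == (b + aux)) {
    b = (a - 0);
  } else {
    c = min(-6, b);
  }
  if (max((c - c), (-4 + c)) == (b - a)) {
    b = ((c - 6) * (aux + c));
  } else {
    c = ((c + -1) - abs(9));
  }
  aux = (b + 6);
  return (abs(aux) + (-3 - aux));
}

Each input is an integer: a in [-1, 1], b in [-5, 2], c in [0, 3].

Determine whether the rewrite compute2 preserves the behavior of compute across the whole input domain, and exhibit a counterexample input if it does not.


Evaluate both at a=-1, b=0, c=2.
compute: aux = 0; ((abs(c) + (a + -4)) == (b + aux)) -> false; c = -6; (max((c - c), (-4 + c)) == (b - a)) -> false; c = -16; aux = 6; return -3
compute2: aux = 0; (!((abs(c) + (a + -4)) == (b + aux))) -> true; b = -1; (max((c - c), (-4 + c)) == (b - a)) -> true; b = -8; aux = -2; return 1
-3 and 1 differ, so these are not the same function on this domain.
verdict: not equivalent; witness: a=-1, b=0, c=2


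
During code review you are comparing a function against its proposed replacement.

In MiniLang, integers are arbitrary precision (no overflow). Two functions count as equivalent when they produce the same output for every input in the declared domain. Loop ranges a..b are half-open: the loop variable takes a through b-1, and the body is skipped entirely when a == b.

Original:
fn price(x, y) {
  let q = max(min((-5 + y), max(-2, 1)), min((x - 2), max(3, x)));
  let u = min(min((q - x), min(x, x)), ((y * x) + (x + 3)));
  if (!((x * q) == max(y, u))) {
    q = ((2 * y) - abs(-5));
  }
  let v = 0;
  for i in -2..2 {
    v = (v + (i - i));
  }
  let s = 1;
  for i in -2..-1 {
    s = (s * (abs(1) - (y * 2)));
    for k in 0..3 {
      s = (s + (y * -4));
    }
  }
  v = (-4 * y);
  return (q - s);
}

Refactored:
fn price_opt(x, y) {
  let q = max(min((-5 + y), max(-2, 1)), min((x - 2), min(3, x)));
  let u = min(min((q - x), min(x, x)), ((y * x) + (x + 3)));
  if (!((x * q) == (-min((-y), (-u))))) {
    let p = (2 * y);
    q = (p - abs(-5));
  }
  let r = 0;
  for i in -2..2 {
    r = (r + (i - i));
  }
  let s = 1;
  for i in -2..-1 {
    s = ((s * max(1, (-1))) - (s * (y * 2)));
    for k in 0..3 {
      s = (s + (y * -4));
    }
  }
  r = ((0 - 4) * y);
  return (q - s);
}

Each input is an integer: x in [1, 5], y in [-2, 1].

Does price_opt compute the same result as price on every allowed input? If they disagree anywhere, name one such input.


Equivalent. Although `max(3, x)` became `min(3, x)`, no input in the stated domain can expose it.
Checked all 20 inputs in the declared domain: the outputs agree on every one.
One worked example (x=2, y=-2) — price: q=0, then u=-2, then (!((x * q) == max(y, u))) is true, then q=-9, then v=0, then (i=-2), then v=0, then (i=-1), then v=0, then (i=0), then v=0, then (i=1), then v=0, then s=1, then (i=-2), then s=5, then (k=0), then s=13, then (k=1), then s=21, then (k=2), then s=29, then v=8, then returns -38; price_opt: q=0, then u=-2, then (!((x * q) == (-min((-y), (-u))))) is true, then p=-4, then q=-9, then r=0, then (i=-2), then r=0, then (i=-1), then r=0, then (i=0), then r=0, then (i=1), then r=0, then s=1, then (i=-2), then s=5, then (k=0), then s=13, then (k=1), then s=21, then (k=2), then s=29, then r=8, then returns -38; agreement on -38.
verdict: equivalent


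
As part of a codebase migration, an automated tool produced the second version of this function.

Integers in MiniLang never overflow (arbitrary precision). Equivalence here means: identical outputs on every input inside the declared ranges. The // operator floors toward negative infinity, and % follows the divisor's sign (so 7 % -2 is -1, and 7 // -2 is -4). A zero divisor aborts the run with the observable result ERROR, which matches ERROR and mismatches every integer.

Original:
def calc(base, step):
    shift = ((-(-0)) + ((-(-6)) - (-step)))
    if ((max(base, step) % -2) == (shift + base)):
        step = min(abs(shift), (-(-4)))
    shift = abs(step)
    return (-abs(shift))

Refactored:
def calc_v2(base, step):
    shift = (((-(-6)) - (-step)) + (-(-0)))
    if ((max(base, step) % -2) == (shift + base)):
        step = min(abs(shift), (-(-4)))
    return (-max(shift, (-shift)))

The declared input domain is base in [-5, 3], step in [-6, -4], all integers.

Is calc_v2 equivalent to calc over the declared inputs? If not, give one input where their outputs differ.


The rewrite breaks on base=-5, step=-6, where the results are -6 and 0.
calc: shift=0, then ((max(base, step) % -2) == (shift + base)) is false, then shift=6, then returns -6
calc_v2: shift=0, then ((max(base, step) % -2) == (shift + base)) is false, then returns 0
verdict: not equivalent; witness: base=-5, step=-6
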